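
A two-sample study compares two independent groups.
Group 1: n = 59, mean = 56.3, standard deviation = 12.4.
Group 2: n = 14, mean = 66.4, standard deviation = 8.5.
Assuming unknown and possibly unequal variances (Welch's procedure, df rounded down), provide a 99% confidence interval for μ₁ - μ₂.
(-17.82, -2.38)

Difference: x̄₁ - x̄₂ = -10.10
SE = √(s₁²/n₁ + s₂²/n₂) = √(12.4²/59 + 8.5²/14) = 2.7869
df = 27.85 → 27 (Welch–Satterthwaite, rounded down)
t* = 2.771

CI: -10.10 ± 2.771 · 2.7869 = -10.10 ± 7.72 = (-17.82, -2.38)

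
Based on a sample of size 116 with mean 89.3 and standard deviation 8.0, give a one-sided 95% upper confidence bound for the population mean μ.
μ ≤ 90.53

Upper bound (one-sided):
t* = 1.658 (one-sided for 95%)
Upper bound = x̄ + t* · s/√n = 89.3 + 1.658 · 8.0/√116 = 90.53

We are 95% confident that μ ≤ 90.53.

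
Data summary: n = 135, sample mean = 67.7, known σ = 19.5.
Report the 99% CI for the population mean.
(63.38, 72.02)

z-interval (σ known):
z* = 2.576 for 99% confidence

Margin of error = z* · σ/√n = 2.576 · 19.5/√135 = 4.32

CI: (67.7 - 4.32, 67.7 + 4.32) = (63.38, 72.02)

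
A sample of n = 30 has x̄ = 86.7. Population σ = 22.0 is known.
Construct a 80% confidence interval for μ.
(81.55, 91.85)

z-interval (σ known):
z* = 1.282 for 80% confidence

Margin of error = z* · σ/√n = 1.282 · 22.0/√30 = 5.15

CI: (86.7 - 5.15, 86.7 + 5.15) = (81.55, 91.85)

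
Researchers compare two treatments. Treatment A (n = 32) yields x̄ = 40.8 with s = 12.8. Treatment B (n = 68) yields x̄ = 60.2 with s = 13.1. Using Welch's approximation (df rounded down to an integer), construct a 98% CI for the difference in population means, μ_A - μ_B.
(-26.00, -12.80)

Difference: x̄₁ - x̄₂ = -19.40
SE = √(s₁²/n₁ + s₂²/n₂) = √(12.8²/32 + 13.1²/68) = 2.7647
df = 62.11 → 62 (Welch–Satterthwaite, rounded down)
t* = 2.388

CI: -19.40 ± 2.388 · 2.7647 = -19.40 ± 6.60 = (-26.00, -12.80)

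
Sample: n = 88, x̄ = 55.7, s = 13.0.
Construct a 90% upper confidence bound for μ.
μ ≤ 57.49

Upper bound (one-sided):
t* = 1.291 (one-sided for 90%)
Upper bound = x̄ + t* · s/√n = 55.7 + 1.291 · 13.0/√88 = 57.49

We are 90% confident that μ ≤ 57.49.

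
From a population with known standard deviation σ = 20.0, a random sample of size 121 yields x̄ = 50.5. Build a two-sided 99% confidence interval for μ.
(45.82, 55.18)

z-interval (σ known):
z* = 2.576 for 99% confidence

Margin of error = z* · σ/√n = 2.576 · 20.0/√121 = 4.68

CI: (50.5 - 4.68, 50.5 + 4.68) = (45.82, 55.18)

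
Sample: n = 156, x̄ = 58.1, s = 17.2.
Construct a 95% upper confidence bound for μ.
μ ≤ 60.38

Upper bound (one-sided):
t* = 1.655 (one-sided for 95%)
Upper bound = x̄ + t* · s/√n = 58.1 + 1.655 · 17.2/√156 = 60.38

We are 95% confident that μ ≤ 60.38.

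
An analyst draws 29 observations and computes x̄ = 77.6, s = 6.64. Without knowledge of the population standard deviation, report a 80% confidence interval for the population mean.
(75.98, 79.22)

t-interval (σ unknown):
df = n - 1 = 28
t* = 1.313 for 80% confidence

Margin of error = t* · s/√n = 1.313 · 6.64/√29 = 1.62

CI: (75.98, 79.22)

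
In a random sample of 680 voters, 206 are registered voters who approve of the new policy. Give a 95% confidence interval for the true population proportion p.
(0.268, 0.337)

Proportion CI:
p̂ = 206/680 = 0.30294
SE = √(p̂(1-p̂)/n) = √(0.30294 · 0.69706 / 680) = 0.01762

z* = 1.960
Margin = z* · SE = 1.960 · 0.01762 = 0.0345

CI: 0.30294 ± 0.0345 = (0.268, 0.337)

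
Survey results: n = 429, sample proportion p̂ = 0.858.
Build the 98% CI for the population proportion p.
(0.819, 0.897)

Proportion CI:
SE = √(p̂(1-p̂)/n) = √(0.858 · 0.142 / 429) = 0.01685

z* = 2.326
Margin = z* · SE = 2.326 · 0.01685 = 0.0392

CI: 0.858 ± 0.0392 = (0.819, 0.897)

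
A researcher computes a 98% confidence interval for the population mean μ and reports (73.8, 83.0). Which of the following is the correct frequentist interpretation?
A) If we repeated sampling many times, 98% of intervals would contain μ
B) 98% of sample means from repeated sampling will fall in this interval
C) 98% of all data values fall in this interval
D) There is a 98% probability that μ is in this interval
A

A) Correct — this is the frequentist long-run coverage interpretation.
B) Wrong — coverage applies to intervals containing μ, not to future x̄ values.
C) Wrong — a CI is about the parameter μ, not individual data values.
D) Wrong — μ is fixed; the randomness lives in the interval, not in μ.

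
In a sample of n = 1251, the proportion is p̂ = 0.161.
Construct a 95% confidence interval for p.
(0.141, 0.181)

Proportion CI:
SE = √(p̂(1-p̂)/n) = √(0.161 · 0.839 / 1251) = 0.01039

z* = 1.960
Margin = z* · SE = 1.960 · 0.01039 = 0.0204

CI: 0.161 ± 0.0204 = (0.141, 0.181)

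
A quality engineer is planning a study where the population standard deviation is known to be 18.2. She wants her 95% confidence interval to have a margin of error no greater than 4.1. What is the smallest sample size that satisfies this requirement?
n ≥ 76

For margin E ≤ 4.1:
n ≥ (z* · σ / E)²
n ≥ (1.960 · 18.2 / 4.1)²
n ≥ 75.70

Minimum n = 76 (rounding up)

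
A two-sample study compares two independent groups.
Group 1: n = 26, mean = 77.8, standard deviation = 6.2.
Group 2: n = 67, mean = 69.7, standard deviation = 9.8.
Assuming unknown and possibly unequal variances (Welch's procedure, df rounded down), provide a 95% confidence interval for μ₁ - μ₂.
(4.70, 11.50)

Difference: x̄₁ - x̄₂ = 8.10
SE = √(s₁²/n₁ + s₂²/n₂) = √(6.2²/26 + 9.8²/67) = 1.7064
df = 71.51 → 71 (Welch–Satterthwaite, rounded down)
t* = 1.994

CI: 8.10 ± 1.994 · 1.7064 = 8.10 ± 3.40 = (4.70, 11.50)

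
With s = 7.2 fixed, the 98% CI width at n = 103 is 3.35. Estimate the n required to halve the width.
n ≈ 412

CI width ∝ 1/√n
To reduce width by factor 2, need √n to grow by 2 → need 2² = 4 times as many samples.

Current: n = 103, width = 3.35
New: n = 412, width ≈ 1.66

Width reduced by factor of 3.35/1.66 = 2.02.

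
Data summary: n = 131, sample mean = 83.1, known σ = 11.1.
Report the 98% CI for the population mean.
(80.84, 85.36)

z-interval (σ known):
z* = 2.326 for 98% confidence

Margin of error = z* · σ/√n = 2.326 · 11.1/√131 = 2.26

CI: (83.1 - 2.26, 83.1 + 2.26) = (80.84, 85.36)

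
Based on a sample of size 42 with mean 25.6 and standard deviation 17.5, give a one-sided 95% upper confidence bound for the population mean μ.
μ ≤ 30.14

Upper bound (one-sided):
t* = 1.683 (one-sided for 95%)
Upper bound = x̄ + t* · s/√n = 25.6 + 1.683 · 17.5/√42 = 30.14

We are 95% confident that μ ≤ 30.14.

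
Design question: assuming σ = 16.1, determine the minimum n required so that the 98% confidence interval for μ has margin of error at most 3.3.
n ≥ 129

For margin E ≤ 3.3:
n ≥ (z* · σ / E)²
n ≥ (2.326 · 16.1 / 3.3)²
n ≥ 128.78

Minimum n = 129 (rounding up)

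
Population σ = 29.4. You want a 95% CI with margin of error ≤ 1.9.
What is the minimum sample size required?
n ≥ 920

For margin E ≤ 1.9:
n ≥ (z* · σ / E)²
n ≥ (1.960 · 29.4 / 1.9)²
n ≥ 919.81

Minimum n = 920 (rounding up)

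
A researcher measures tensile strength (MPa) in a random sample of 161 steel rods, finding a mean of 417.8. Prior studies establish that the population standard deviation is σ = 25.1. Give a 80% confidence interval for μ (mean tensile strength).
(415.26, 420.34)

z-interval (σ known):
z* = 1.282 for 80% confidence

Margin of error = z* · σ/√n = 1.282 · 25.1/√161 = 2.54

CI: (417.8 - 2.54, 417.8 + 2.54) = (415.26, 420.34)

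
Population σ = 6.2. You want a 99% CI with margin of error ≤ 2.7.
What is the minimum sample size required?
n ≥ 35

For margin E ≤ 2.7:
n ≥ (z* · σ / E)²
n ≥ (2.576 · 6.2 / 2.7)²
n ≥ 34.99

Minimum n = 35 (rounding up)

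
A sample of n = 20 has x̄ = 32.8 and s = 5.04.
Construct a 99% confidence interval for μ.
(29.58, 36.02)

t-interval (σ unknown):
df = n - 1 = 19
t* = 2.861 for 99% confidence

Margin of error = t* · s/√n = 2.861 · 5.04/√20 = 3.22

CI: (29.58, 36.02)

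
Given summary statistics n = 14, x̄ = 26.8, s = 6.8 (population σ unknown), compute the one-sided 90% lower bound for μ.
μ ≥ 24.35

Lower bound (one-sided):
t* = 1.350 (one-sided for 90%)
Lower bound = x̄ - t* · s/√n = 26.8 - 1.350 · 6.8/√14 = 24.35

We are 90% confident that μ ≥ 24.35.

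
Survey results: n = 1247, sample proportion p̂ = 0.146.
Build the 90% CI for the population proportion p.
(0.130, 0.162)

Proportion CI:
SE = √(p̂(1-p̂)/n) = √(0.146 · 0.854 / 1247) = 0.01000

z* = 1.645
Margin = z* · SE = 1.645 · 0.01000 = 0.0164

CI: 0.146 ± 0.0164 = (0.130, 0.162)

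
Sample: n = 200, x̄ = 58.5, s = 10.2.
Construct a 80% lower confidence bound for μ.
μ ≥ 57.89

Lower bound (one-sided):
t* = 0.843 (one-sided for 80%)
Lower bound = x̄ - t* · s/√n = 58.5 - 0.843 · 10.2/√200 = 57.89

We are 80% confident that μ ≥ 57.89.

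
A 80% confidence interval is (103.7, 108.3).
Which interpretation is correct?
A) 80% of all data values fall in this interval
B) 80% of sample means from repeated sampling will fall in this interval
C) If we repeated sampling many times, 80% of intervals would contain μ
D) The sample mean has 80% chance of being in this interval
C

A) Wrong — a CI is about the parameter μ, not individual data values.
B) Wrong — coverage applies to intervals containing μ, not to future x̄ values.
C) Correct — this is the frequentist long-run coverage interpretation.
D) Wrong — x̄ is observed and sits in the interval by construction.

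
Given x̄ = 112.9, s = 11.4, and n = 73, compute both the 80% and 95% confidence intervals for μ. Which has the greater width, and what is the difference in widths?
95% CI is wider by 1.87

df = 72
80% CI: t* = 1.293, (111.17, 114.63), width = 2 · t* · s/√n = 3.45
95% CI: t* = 1.993, (110.24, 115.56), width = 2 · t* · s/√n = 5.32

The 95% CI is wider by 5.32 - 3.45 = 1.87.
Higher confidence requires a wider interval.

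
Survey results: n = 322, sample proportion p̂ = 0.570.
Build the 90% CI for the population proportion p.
(0.525, 0.615)

Proportion CI:
SE = √(p̂(1-p̂)/n) = √(0.570 · 0.430 / 322) = 0.02759

z* = 1.645
Margin = z* · SE = 1.645 · 0.02759 = 0.0454

CI: 0.570 ± 0.0454 = (0.525, 0.615)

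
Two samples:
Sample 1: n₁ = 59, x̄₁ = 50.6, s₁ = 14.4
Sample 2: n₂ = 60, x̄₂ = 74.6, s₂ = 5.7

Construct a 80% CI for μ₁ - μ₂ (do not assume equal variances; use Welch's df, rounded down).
(-26.60, -21.40)

Difference: x̄₁ - x̄₂ = -24.00
SE = √(s₁²/n₁ + s₂²/n₂) = √(14.4²/59 + 5.7²/60) = 2.0140
df = 75.49 → 75 (Welch–Satterthwaite, rounded down)
t* = 1.293

CI: -24.00 ± 1.293 · 2.0140 = -24.00 ± 2.60 = (-26.60, -21.40)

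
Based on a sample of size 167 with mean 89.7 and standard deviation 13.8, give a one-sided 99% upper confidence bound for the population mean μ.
μ ≤ 92.21

Upper bound (one-sided):
t* = 2.349 (one-sided for 99%)
Upper bound = x̄ + t* · s/√n = 89.7 + 2.349 · 13.8/√167 = 92.21

We are 99% confident that μ ≤ 92.21.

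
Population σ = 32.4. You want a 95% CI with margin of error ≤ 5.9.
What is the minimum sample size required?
n ≥ 116

For margin E ≤ 5.9:
n ≥ (z* · σ / E)²
n ≥ (1.960 · 32.4 / 5.9)²
n ≥ 115.85

Minimum n = 116 (rounding up)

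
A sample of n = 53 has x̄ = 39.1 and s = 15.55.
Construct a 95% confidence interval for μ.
(34.81, 43.39)

t-interval (σ unknown):
df = n - 1 = 52
t* = 2.007 for 95% confidence

Margin of error = t* · s/√n = 2.007 · 15.55/√53 = 4.29

CI: (34.81, 43.39)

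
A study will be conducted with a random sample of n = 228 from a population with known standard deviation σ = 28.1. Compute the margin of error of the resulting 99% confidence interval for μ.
Margin of error = 4.79

Margin of error = z* · σ/√n
= 2.576 · 28.1/√228
= 2.576 · 28.1/15.0997
= 4.79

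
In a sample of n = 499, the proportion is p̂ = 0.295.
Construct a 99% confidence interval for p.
(0.242, 0.348)

Proportion CI:
SE = √(p̂(1-p̂)/n) = √(0.295 · 0.705 / 499) = 0.02042

z* = 2.576
Margin = z* · SE = 2.576 · 0.02042 = 0.0526

CI: 0.295 ± 0.0526 = (0.242, 0.348)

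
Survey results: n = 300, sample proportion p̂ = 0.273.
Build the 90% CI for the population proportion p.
(0.231, 0.315)

Proportion CI:
SE = √(p̂(1-p̂)/n) = √(0.273 · 0.727 / 300) = 0.02572

z* = 1.645
Margin = z* · SE = 1.645 · 0.02572 = 0.0423

CI: 0.273 ± 0.0423 = (0.231, 0.315)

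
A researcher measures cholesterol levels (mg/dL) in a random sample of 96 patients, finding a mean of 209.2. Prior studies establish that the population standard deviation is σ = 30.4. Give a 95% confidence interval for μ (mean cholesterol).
(203.12, 215.28)

z-interval (σ known):
z* = 1.960 for 95% confidence

Margin of error = z* · σ/√n = 1.960 · 30.4/√96 = 6.08

CI: (209.2 - 6.08, 209.2 + 6.08) = (203.12, 215.28)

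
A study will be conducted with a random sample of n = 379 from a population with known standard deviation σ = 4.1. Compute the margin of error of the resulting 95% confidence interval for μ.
Margin of error = 0.41

Margin of error = z* · σ/√n
= 1.960 · 4.1/√379
= 1.960 · 4.1/19.4679
= 0.41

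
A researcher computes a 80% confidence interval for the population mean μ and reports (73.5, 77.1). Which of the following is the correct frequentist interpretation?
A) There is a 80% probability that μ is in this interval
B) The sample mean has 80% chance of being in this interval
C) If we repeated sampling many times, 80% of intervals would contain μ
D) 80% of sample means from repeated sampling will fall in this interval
C

A) Wrong — μ is fixed; the randomness lives in the interval, not in μ.
B) Wrong — x̄ is observed and sits in the interval by construction.
C) Correct — this is the frequentist long-run coverage interpretation.
D) Wrong — coverage applies to intervals containing μ, not to future x̄ values.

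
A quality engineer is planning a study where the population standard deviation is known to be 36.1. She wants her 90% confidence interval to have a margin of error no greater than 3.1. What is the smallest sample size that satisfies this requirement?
n ≥ 367

For margin E ≤ 3.1:
n ≥ (z* · σ / E)²
n ≥ (1.645 · 36.1 / 3.1)²
n ≥ 366.96

Minimum n = 367 (rounding up)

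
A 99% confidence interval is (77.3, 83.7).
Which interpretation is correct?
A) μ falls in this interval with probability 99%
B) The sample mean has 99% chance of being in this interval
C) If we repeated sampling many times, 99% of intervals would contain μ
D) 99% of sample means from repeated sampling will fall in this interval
C

A) Wrong — μ is fixed; the randomness lives in the interval, not in μ.
B) Wrong — x̄ is observed and sits in the interval by construction.
C) Correct — this is the frequentist long-run coverage interpretation.
D) Wrong — coverage applies to intervals containing μ, not to future x̄ values.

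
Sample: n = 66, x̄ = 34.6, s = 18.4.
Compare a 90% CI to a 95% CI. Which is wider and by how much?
95% CI is wider by 1.49

df = 65
90% CI: t* = 1.669, (30.82, 38.38), width = 2 · t* · s/√n = 7.56
95% CI: t* = 1.997, (30.08, 39.12), width = 2 · t* · s/√n = 9.05

The 95% CI is wider by 9.05 - 7.56 = 1.49.
Higher confidence requires a wider interval.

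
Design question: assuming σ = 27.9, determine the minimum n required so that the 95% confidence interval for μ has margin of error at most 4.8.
n ≥ 130

For margin E ≤ 4.8:
n ≥ (z* · σ / E)²
n ≥ (1.960 · 27.9 / 4.8)²
n ≥ 129.79

Minimum n = 130 (rounding up)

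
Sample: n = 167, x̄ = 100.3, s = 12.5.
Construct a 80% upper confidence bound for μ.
μ ≤ 101.12

Upper bound (one-sided):
t* = 0.844 (one-sided for 80%)
Upper bound = x̄ + t* · s/√n = 100.3 + 0.844 · 12.5/√167 = 101.12

We are 80% confident that μ ≤ 101.12.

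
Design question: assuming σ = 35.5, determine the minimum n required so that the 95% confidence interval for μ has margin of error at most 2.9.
n ≥ 576

For margin E ≤ 2.9:
n ≥ (z* · σ / E)²
n ≥ (1.960 · 35.5 / 2.9)²
n ≥ 575.67

Minimum n = 576 (rounding up)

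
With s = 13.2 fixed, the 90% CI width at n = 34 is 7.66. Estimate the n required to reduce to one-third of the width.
n ≈ 306

CI width ∝ 1/√n
To reduce width by factor 3, need √n to grow by 3 → need 3² = 9 times as many samples.

Current: n = 34, width = 7.66
New: n = 306, width ≈ 2.49

Width reduced by factor of 7.66/2.49 = 3.08.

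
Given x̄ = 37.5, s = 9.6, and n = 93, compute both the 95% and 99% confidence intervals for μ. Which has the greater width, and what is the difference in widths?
99% CI is wider by 1.29

df = 92
95% CI: t* = 1.986, (35.52, 39.48), width = 2 · t* · s/√n = 3.95
99% CI: t* = 2.630, (34.88, 40.12), width = 2 · t* · s/√n = 5.24

The 99% CI is wider by 5.24 - 3.95 = 1.29.
Higher confidence requires a wider interval.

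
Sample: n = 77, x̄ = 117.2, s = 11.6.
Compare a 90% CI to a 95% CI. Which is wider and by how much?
95% CI is wider by 0.87

df = 76
90% CI: t* = 1.665, (115.00, 119.40), width = 2 · t* · s/√n = 4.40
95% CI: t* = 1.992, (114.57, 119.83), width = 2 · t* · s/√n = 5.27

The 95% CI is wider by 5.27 - 4.40 = 0.87.
Higher confidence requires a wider interval.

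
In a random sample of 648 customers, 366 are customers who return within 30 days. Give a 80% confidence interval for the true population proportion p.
(0.540, 0.590)

Proportion CI:
p̂ = 366/648 = 0.56481
SE = √(p̂(1-p̂)/n) = √(0.56481 · 0.43519 / 648) = 0.01948

z* = 1.282
Margin = z* · SE = 1.282 · 0.01948 = 0.0250

CI: 0.56481 ± 0.0250 = (0.540, 0.590)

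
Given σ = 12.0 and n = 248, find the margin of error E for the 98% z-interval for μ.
Margin of error = 1.77

Margin of error = z* · σ/√n
= 2.326 · 12.0/√248
= 2.326 · 12.0/15.7480
= 1.77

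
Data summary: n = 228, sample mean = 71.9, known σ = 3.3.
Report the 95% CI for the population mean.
(71.47, 72.33)

z-interval (σ known):
z* = 1.960 for 95% confidence

Margin of error = z* · σ/√n = 1.960 · 3.3/√228 = 0.43

CI: (71.9 - 0.43, 71.9 + 0.43) = (71.47, 72.33)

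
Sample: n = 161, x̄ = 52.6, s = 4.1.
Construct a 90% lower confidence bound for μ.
μ ≥ 52.18

Lower bound (one-sided):
t* = 1.287 (one-sided for 90%)
Lower bound = x̄ - t* · s/√n = 52.6 - 1.287 · 4.1/√161 = 52.18

We are 90% confident that μ ≥ 52.18.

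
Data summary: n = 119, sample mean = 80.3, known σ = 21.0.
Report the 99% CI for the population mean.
(75.34, 85.26)

z-interval (σ known):
z* = 2.576 for 99% confidence

Margin of error = z* · σ/√n = 2.576 · 21.0/√119 = 4.96

CI: (80.3 - 4.96, 80.3 + 4.96) = (75.34, 85.26)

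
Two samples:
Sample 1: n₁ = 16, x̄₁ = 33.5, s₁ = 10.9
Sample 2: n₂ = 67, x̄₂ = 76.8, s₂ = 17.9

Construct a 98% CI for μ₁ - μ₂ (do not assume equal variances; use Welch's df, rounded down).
(-51.79, -34.81)

Difference: x̄₁ - x̄₂ = -43.30
SE = √(s₁²/n₁ + s₂²/n₂) = √(10.9²/16 + 17.9²/67) = 3.4940
df = 37.05 → 37 (Welch–Satterthwaite, rounded down)
t* = 2.431

CI: -43.30 ± 2.431 · 3.4940 = -43.30 ± 8.49 = (-51.79, -34.81)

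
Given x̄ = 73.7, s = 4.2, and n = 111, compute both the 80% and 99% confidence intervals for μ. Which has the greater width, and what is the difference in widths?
99% CI is wider by 1.06

df = 110
80% CI: t* = 1.289, (73.19, 74.21), width = 2 · t* · s/√n = 1.03
99% CI: t* = 2.621, (72.66, 74.74), width = 2 · t* · s/√n = 2.09

The 99% CI is wider by 2.09 - 1.03 = 1.06.
Higher confidence requires a wider interval.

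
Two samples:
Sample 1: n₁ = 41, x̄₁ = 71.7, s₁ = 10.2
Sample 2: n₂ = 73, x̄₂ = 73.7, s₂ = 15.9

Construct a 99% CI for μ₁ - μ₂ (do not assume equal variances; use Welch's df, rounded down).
(-8.42, 4.42)

Difference: x̄₁ - x̄₂ = -2.00
SE = √(s₁²/n₁ + s₂²/n₂) = √(10.2²/41 + 15.9²/73) = 2.4496
df = 109.93 → 109 (Welch–Satterthwaite, rounded down)
t* = 2.622

CI: -2.00 ± 2.622 · 2.4496 = -2.00 ± 6.42 = (-8.42, 4.42)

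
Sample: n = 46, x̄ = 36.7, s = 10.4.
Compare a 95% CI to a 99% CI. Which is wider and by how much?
99% CI is wider by 2.07

df = 45
95% CI: t* = 2.014, (33.61, 39.79), width = 2 · t* · s/√n = 6.18
99% CI: t* = 2.690, (32.58, 40.82), width = 2 · t* · s/√n = 8.25

The 99% CI is wider by 8.25 - 6.18 = 2.07.
Higher confidence requires a wider interval.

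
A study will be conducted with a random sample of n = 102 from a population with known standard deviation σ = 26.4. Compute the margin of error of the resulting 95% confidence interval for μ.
Margin of error = 5.12

Margin of error = z* · σ/√n
= 1.960 · 26.4/√102
= 1.960 · 26.4/10.0995
= 5.12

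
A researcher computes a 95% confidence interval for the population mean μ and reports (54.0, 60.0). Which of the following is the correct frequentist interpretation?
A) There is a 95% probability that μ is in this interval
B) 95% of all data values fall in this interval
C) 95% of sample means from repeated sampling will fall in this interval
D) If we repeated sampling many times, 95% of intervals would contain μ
D

A) Wrong — μ is fixed; the randomness lives in the interval, not in μ.
B) Wrong — a CI is about the parameter μ, not individual data values.
C) Wrong — coverage applies to intervals containing μ, not to future x̄ values.
D) Correct — this is the frequentist long-run coverage interpretation.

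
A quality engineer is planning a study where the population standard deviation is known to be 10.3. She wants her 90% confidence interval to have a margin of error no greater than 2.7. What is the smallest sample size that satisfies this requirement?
n ≥ 40

For margin E ≤ 2.7:
n ≥ (z* · σ / E)²
n ≥ (1.645 · 10.3 / 2.7)²
n ≥ 39.38

Minimum n = 40 (rounding up)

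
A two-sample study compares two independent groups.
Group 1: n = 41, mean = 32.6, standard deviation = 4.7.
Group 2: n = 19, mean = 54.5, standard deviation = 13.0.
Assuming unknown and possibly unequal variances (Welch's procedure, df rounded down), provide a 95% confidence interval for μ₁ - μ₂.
(-28.31, -15.49)

Difference: x̄₁ - x̄₂ = -21.90
SE = √(s₁²/n₁ + s₂²/n₂) = √(4.7²/41 + 13.0²/19) = 3.0714
df = 20.21 → 20 (Welch–Satterthwaite, rounded down)
t* = 2.086

CI: -21.90 ± 2.086 · 3.0714 = -21.90 ± 6.41 = (-28.31, -15.49)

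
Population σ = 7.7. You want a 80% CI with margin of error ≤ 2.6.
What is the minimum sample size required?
n ≥ 15

For margin E ≤ 2.6:
n ≥ (z* · σ / E)²
n ≥ (1.282 · 7.7 / 2.6)²
n ≥ 14.41

Minimum n = 15 (rounding up)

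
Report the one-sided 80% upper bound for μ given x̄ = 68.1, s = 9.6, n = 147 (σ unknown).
μ ≤ 68.77

Upper bound (one-sided):
t* = 0.844 (one-sided for 80%)
Upper bound = x̄ + t* · s/√n = 68.1 + 0.844 · 9.6/√147 = 68.77

We are 80% confident that μ ≤ 68.77.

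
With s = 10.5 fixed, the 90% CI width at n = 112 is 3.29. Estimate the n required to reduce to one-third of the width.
n ≈ 1008

CI width ∝ 1/√n
To reduce width by factor 3, need √n to grow by 3 → need 3² = 9 times as many samples.

Current: n = 112, width = 3.29
New: n = 1008, width ≈ 1.09

Width reduced by factor of 3.29/1.09 = 3.02.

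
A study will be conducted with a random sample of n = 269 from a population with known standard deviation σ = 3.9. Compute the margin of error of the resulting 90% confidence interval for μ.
Margin of error = 0.39

Margin of error = z* · σ/√n
= 1.645 · 3.9/√269
= 1.645 · 3.9/16.4012
= 0.39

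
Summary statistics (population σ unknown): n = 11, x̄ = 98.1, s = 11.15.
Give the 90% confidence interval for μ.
(92.01, 104.19)

t-interval (σ unknown):
df = n - 1 = 10
t* = 1.812 for 90% confidence

Margin of error = t* · s/√n = 1.812 · 11.15/√11 = 6.09

CI: (92.01, 104.19)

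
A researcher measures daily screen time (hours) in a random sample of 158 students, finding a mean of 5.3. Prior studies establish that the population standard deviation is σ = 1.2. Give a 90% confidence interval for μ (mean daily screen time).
(5.14, 5.46)

z-interval (σ known):
z* = 1.645 for 90% confidence

Margin of error = z* · σ/√n = 1.645 · 1.2/√158 = 0.16

CI: (5.3 - 0.16, 5.3 + 0.16) = (5.14, 5.46)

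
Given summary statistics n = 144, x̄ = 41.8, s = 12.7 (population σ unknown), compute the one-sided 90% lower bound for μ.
μ ≥ 40.44

Lower bound (one-sided):
t* = 1.287 (one-sided for 90%)
Lower bound = x̄ - t* · s/√n = 41.8 - 1.287 · 12.7/√144 = 40.44

We are 90% confident that μ ≥ 40.44.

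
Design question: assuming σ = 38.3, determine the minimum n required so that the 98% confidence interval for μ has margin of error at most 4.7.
n ≥ 360

For margin E ≤ 4.7:
n ≥ (z* · σ / E)²
n ≥ (2.326 · 38.3 / 4.7)²
n ≥ 359.27

Minimum n = 360 (rounding up)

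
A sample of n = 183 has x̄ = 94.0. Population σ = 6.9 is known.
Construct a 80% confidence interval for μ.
(93.35, 94.65)

z-interval (σ known):
z* = 1.282 for 80% confidence

Margin of error = z* · σ/√n = 1.282 · 6.9/√183 = 0.65

CI: (94.0 - 0.65, 94.0 + 0.65) = (93.35, 94.65)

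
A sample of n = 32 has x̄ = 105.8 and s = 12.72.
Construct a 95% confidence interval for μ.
(101.21, 110.39)

t-interval (σ unknown):
df = n - 1 = 31
t* = 2.040 for 95% confidence

Margin of error = t* · s/√n = 2.040 · 12.72/√32 = 4.59

CI: (101.21, 110.39)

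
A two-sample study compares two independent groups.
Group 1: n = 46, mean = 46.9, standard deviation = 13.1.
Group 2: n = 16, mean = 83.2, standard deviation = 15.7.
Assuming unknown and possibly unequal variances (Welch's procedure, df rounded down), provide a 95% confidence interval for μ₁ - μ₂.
(-45.37, -27.23)

Difference: x̄₁ - x̄₂ = -36.30
SE = √(s₁²/n₁ + s₂²/n₂) = √(13.1²/46 + 15.7²/16) = 4.3745
df = 22.70 → 22 (Welch–Satterthwaite, rounded down)
t* = 2.074

CI: -36.30 ± 2.074 · 4.3745 = -36.30 ± 9.07 = (-45.37, -27.23)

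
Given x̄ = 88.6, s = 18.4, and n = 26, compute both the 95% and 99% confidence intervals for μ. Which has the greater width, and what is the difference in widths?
99% CI is wider by 5.24

df = 25
95% CI: t* = 2.060, (81.17, 96.03), width = 2 · t* · s/√n = 14.87
99% CI: t* = 2.787, (78.54, 98.66), width = 2 · t* · s/√n = 20.11

The 99% CI is wider by 20.11 - 14.87 = 5.24.
Higher confidence requires a wider interval.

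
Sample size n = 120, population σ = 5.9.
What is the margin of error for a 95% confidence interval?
Margin of error = 1.06

Margin of error = z* · σ/√n
= 1.960 · 5.9/√120
= 1.960 · 5.9/10.9545
= 1.06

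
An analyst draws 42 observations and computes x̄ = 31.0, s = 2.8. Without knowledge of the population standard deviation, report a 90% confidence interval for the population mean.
(30.27, 31.73)

t-interval (σ unknown):
df = n - 1 = 41
t* = 1.683 for 90% confidence

Margin of error = t* · s/√n = 1.683 · 2.8/√42 = 0.73

CI: (30.27, 31.73)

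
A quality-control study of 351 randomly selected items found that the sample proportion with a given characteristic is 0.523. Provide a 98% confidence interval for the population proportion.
(0.461, 0.585)

Proportion CI:
SE = √(p̂(1-p̂)/n) = √(0.523 · 0.477 / 351) = 0.02666

z* = 2.326
Margin = z* · SE = 2.326 · 0.02666 = 0.0620

CI: 0.523 ± 0.0620 = (0.461, 0.585)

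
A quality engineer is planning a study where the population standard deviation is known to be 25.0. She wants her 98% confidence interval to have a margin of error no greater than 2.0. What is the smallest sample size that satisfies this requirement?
n ≥ 846

For margin E ≤ 2.0:
n ≥ (z* · σ / E)²
n ≥ (2.326 · 25.0 / 2.0)²
n ≥ 845.36

Minimum n = 846 (rounding up)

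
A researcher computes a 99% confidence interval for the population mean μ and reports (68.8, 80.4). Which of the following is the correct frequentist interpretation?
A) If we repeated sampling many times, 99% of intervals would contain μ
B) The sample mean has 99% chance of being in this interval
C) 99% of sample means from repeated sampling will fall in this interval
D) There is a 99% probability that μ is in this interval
A

A) Correct — this is the frequentist long-run coverage interpretation.
B) Wrong — x̄ is observed and sits in the interval by construction.
C) Wrong — coverage applies to intervals containing μ, not to future x̄ values.
D) Wrong — μ is fixed; the randomness lives in the interval, not in μ.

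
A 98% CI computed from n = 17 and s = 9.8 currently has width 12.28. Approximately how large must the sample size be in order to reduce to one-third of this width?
n ≈ 153

CI width ∝ 1/√n
To reduce width by factor 3, need √n to grow by 3 → need 3² = 9 times as many samples.

Current: n = 17, width = 12.28
New: n = 153, width ≈ 3.73

Width reduced by factor of 12.28/3.73 = 3.29.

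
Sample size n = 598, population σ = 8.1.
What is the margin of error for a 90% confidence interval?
Margin of error = 0.54

Margin of error = z* · σ/√n
= 1.645 · 8.1/√598
= 1.645 · 8.1/24.4540
= 0.54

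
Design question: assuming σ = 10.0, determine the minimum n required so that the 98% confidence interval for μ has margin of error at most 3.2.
n ≥ 53

For margin E ≤ 3.2:
n ≥ (z* · σ / E)²
n ≥ (2.326 · 10.0 / 3.2)²
n ≥ 52.83

Minimum n = 53 (rounding up)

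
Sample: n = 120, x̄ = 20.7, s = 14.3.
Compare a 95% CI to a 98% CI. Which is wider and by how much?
98% CI is wider by 0.99

df = 119
95% CI: t* = 1.980, (18.12, 23.28), width = 2 · t* · s/√n = 5.17
98% CI: t* = 2.358, (17.62, 23.78), width = 2 · t* · s/√n = 6.16

The 98% CI is wider by 6.16 - 5.17 = 0.99.
Higher confidence requires a wider interval.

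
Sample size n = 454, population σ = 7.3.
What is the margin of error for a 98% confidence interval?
Margin of error = 0.80

Margin of error = z* · σ/√n
= 2.326 · 7.3/√454
= 2.326 · 7.3/21.3073
= 0.80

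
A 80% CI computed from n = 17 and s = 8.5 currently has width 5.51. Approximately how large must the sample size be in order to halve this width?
n ≈ 68

CI width ∝ 1/√n
To reduce width by factor 2, need √n to grow by 2 → need 2² = 4 times as many samples.

Current: n = 17, width = 5.51
New: n = 68, width ≈ 2.67

Width reduced by factor of 5.51/2.67 = 2.06.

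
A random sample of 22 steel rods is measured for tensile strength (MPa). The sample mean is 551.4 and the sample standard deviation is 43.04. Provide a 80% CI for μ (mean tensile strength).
(539.26, 563.54)

t-interval (σ unknown):
df = n - 1 = 21
t* = 1.323 for 80% confidence

Margin of error = t* · s/√n = 1.323 · 43.04/√22 = 12.14

CI: (539.26, 563.54)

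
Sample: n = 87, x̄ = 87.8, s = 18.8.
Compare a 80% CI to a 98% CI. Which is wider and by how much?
98% CI is wider by 4.35

df = 86
80% CI: t* = 1.291, (85.20, 90.40), width = 2 · t* · s/√n = 5.20
98% CI: t* = 2.370, (83.02, 92.58), width = 2 · t* · s/√n = 9.55

The 98% CI is wider by 9.55 - 5.20 = 4.35.
Higher confidence requires a wider interval.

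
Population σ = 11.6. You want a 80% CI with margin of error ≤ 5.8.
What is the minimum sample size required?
n ≥ 7

For margin E ≤ 5.8:
n ≥ (z* · σ / E)²
n ≥ (1.282 · 11.6 / 5.8)²
n ≥ 6.57

Minimum n = 7 (rounding up)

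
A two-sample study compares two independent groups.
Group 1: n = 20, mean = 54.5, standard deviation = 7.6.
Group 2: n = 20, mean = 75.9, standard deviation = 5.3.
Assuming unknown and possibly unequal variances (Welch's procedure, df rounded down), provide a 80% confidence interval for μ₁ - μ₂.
(-24.11, -18.69)

Difference: x̄₁ - x̄₂ = -21.40
SE = √(s₁²/n₁ + s₂²/n₂) = √(7.6²/20 + 5.3²/20) = 2.0718
df = 33.95 → 33 (Welch–Satterthwaite, rounded down)
t* = 1.308

CI: -21.40 ± 1.308 · 2.0718 = -21.40 ± 2.71 = (-24.11, -18.69)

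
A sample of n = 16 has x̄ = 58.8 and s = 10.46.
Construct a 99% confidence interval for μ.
(51.09, 66.51)

t-interval (σ unknown):
df = n - 1 = 15
t* = 2.947 for 99% confidence

Margin of error = t* · s/√n = 2.947 · 10.46/√16 = 7.71

CI: (51.09, 66.51)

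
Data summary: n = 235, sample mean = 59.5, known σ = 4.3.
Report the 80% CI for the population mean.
(59.14, 59.86)

z-interval (σ known):
z* = 1.282 for 80% confidence

Margin of error = z* · σ/√n = 1.282 · 4.3/√235 = 0.36

CI: (59.5 - 0.36, 59.5 + 0.36) = (59.14, 59.86)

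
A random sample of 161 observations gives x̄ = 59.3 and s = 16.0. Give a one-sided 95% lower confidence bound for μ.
μ ≥ 57.21

Lower bound (one-sided):
t* = 1.654 (one-sided for 95%)
Lower bound = x̄ - t* · s/√n = 59.3 - 1.654 · 16.0/√161 = 57.21

We are 95% confident that μ ≥ 57.21.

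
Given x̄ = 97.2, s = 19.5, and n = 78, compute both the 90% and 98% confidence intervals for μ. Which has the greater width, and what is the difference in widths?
98% CI is wider by 3.14

df = 77
90% CI: t* = 1.665, (93.52, 100.88), width = 2 · t* · s/√n = 7.35
98% CI: t* = 2.376, (91.95, 102.45), width = 2 · t* · s/√n = 10.49

The 98% CI is wider by 10.49 - 7.35 = 3.14.
Higher confidence requires a wider interval.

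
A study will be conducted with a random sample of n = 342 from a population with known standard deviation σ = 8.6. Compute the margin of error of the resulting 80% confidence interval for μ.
Margin of error = 0.60

Margin of error = z* · σ/√n
= 1.282 · 8.6/√342
= 1.282 · 8.6/18.4932
= 0.60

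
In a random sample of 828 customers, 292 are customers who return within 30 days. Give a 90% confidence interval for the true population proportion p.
(0.325, 0.380)

Proportion CI:
p̂ = 292/828 = 0.35266
SE = √(p̂(1-p̂)/n) = √(0.35266 · 0.64734 / 828) = 0.01660

z* = 1.645
Margin = z* · SE = 1.645 · 0.01660 = 0.0273

CI: 0.35266 ± 0.0273 = (0.325, 0.380)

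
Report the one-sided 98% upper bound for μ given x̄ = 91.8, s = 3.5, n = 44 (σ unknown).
μ ≤ 92.92

Upper bound (one-sided):
t* = 2.118 (one-sided for 98%)
Upper bound = x̄ + t* · s/√n = 91.8 + 2.118 · 3.5/√44 = 92.92

We are 98% confident that μ ≤ 92.92.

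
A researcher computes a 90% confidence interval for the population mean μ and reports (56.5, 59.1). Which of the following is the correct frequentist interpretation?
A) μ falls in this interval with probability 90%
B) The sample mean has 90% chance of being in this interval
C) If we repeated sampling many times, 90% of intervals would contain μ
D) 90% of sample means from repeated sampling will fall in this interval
C

A) Wrong — μ is fixed; the randomness lives in the interval, not in μ.
B) Wrong — x̄ is observed and sits in the interval by construction.
C) Correct — this is the frequentist long-run coverage interpretation.
D) Wrong — coverage applies to intervals containing μ, not to future x̄ values.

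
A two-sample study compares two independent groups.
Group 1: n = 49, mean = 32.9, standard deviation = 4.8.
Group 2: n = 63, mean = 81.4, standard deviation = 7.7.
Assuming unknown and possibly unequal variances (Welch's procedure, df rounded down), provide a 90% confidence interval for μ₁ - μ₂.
(-50.47, -46.53)

Difference: x̄₁ - x̄₂ = -48.50
SE = √(s₁²/n₁ + s₂²/n₂) = √(4.8²/49 + 7.7²/63) = 1.1880
df = 105.43 → 105 (Welch–Satterthwaite, rounded down)
t* = 1.659

CI: -48.50 ± 1.659 · 1.1880 = -48.50 ± 1.97 = (-50.47, -46.53)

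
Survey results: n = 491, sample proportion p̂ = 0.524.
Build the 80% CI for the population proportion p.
(0.495, 0.553)

Proportion CI:
SE = √(p̂(1-p̂)/n) = √(0.524 · 0.476 / 491) = 0.02254

z* = 1.282
Margin = z* · SE = 1.282 · 0.02254 = 0.0289

CI: 0.524 ± 0.0289 = (0.495, 0.553)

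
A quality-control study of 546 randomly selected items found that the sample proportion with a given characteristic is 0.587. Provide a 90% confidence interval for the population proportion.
(0.552, 0.622)

Proportion CI:
SE = √(p̂(1-p̂)/n) = √(0.587 · 0.413 / 546) = 0.02107

z* = 1.645
Margin = z* · SE = 1.645 · 0.02107 = 0.0347

CI: 0.587 ± 0.0347 = (0.552, 0.622)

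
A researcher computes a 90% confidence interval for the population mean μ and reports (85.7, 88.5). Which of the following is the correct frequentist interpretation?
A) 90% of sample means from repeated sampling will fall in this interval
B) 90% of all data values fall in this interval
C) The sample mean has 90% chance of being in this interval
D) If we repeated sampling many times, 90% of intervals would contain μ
D

A) Wrong — coverage applies to intervals containing μ, not to future x̄ values.
B) Wrong — a CI is about the parameter μ, not individual data values.
C) Wrong — x̄ is observed and sits in the interval by construction.
D) Correct — this is the frequentist long-run coverage interpretation.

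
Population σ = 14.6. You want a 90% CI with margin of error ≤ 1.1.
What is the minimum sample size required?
n ≥ 477

For margin E ≤ 1.1:
n ≥ (z* · σ / E)²
n ≥ (1.645 · 14.6 / 1.1)²
n ≥ 476.71

Minimum n = 477 (rounding up)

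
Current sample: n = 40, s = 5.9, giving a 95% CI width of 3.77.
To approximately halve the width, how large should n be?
n ≈ 160

CI width ∝ 1/√n
To reduce width by factor 2, need √n to grow by 2 → need 2² = 4 times as many samples.

Current: n = 40, width = 3.77
New: n = 160, width ≈ 1.84

Width reduced by factor of 3.77/1.84 = 2.05.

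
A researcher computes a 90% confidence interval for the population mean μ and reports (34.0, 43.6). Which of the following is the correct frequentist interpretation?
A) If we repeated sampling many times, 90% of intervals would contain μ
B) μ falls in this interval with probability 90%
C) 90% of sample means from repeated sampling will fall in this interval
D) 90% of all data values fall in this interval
A

A) Correct — this is the frequentist long-run coverage interpretation.
B) Wrong — μ is fixed; the randomness lives in the interval, not in μ.
C) Wrong — coverage applies to intervals containing μ, not to future x̄ values.
D) Wrong — a CI is about the parameter μ, not individual data values.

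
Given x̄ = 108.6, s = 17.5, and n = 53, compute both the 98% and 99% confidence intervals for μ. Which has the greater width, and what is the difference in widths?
99% CI is wider by 1.32

df = 52
98% CI: t* = 2.400, (102.83, 114.37), width = 2 · t* · s/√n = 11.54
99% CI: t* = 2.674, (102.17, 115.03), width = 2 · t* · s/√n = 12.86

The 99% CI is wider by 12.86 - 11.54 = 1.32.
Higher confidence requires a wider interval.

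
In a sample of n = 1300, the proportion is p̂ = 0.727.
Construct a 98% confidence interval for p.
(0.698, 0.756)

Proportion CI:
SE = √(p̂(1-p̂)/n) = √(0.727 · 0.273 / 1300) = 0.01236

z* = 2.326
Margin = z* · SE = 2.326 · 0.01236 = 0.0287

CI: 0.727 ± 0.0287 = (0.698, 0.756)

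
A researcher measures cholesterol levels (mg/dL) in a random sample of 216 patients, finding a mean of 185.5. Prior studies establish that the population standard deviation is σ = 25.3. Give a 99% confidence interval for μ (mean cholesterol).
(181.07, 189.93)

z-interval (σ known):
z* = 2.576 for 99% confidence

Margin of error = z* · σ/√n = 2.576 · 25.3/√216 = 4.43

CI: (185.5 - 4.43, 185.5 + 4.43) = (181.07, 189.93)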